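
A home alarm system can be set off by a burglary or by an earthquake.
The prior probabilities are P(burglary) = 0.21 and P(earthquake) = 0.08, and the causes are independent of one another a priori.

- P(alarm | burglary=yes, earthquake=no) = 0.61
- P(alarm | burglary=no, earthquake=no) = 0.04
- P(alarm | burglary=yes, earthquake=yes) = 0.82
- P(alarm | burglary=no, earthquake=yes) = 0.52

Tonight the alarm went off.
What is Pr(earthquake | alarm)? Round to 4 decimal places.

Pr(earthquake | alarm) ≈ 0.2410

Sum P(alarm|·) weighted by the priors over the 4 (burglary, earthquake) configurations:
  P(alarm) = 0.04×0.79×0.92 + 0.52×0.79×0.08 + 0.61×0.21×0.92 + 0.82×0.21×0.08
        = 0.029072 + 0.032864 + 0.117852 + 0.013776 = 0.193564
The terms with earthquake present sum to 0.046640, so
  P(earthquake | alarm) = 0.046640 / 0.193564 ≈ 0.2410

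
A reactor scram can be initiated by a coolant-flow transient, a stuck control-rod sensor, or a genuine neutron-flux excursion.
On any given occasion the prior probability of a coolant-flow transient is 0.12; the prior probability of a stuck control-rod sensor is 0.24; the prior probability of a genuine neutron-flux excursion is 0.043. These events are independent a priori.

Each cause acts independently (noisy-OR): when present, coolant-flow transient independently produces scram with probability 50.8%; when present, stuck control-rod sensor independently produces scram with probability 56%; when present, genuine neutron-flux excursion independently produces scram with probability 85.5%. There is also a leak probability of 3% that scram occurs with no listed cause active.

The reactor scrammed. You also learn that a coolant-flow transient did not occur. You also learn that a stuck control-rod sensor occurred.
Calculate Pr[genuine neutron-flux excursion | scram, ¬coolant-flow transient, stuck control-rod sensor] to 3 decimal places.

Pr[genuine neutron-flux excursion | scram, ¬coolant-flow transient, stuck control-rod sensor] ≈ 0.068

Under noisy-OR, P(scram | causes) = 1 − (1−0.03)·∏(1−qᵢ) over the active causes.
Sum P(scram|·) weighted by the priors over both values of genuine neutron-flux excursion:
  P(scram | ¬coolant-flow transient, stuck control-rod sensor) = 0.5732·0.957 + 0.938114·0.043
        = 0.548552 + 0.040339 = 0.588891
Keeping only the genuine neutron-flux excursion-present terms gives 0.040339, so
  P(genuine neutron-flux excursion | scram, ¬coolant-flow transient, stuck control-rod sensor) = 0.040339 / 0.588891 ≈ 0.068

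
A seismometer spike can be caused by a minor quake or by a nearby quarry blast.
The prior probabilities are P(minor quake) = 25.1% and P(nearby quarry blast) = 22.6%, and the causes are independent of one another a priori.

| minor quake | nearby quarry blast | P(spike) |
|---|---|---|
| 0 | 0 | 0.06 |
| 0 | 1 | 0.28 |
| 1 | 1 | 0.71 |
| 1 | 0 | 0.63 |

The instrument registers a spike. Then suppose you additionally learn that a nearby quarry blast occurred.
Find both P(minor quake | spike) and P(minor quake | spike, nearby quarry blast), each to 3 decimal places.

P(minor quake | spike) ≈ 0.664; P(minor quake | spike, nearby quarry blast) ≈ 0.459

P(spike) = 0.06*0.749*0.774 + 0.28*0.749*0.226 + 0.63*0.251*0.774 + 0.71*0.251*0.226 = 0.034784 + 0.047397 + 0.122393 + 0.040275 = 0.244849
Restricting to configurations with minor quake present: 0.122393 + 0.040275 = 0.162668.
So P(minor quake | spike) = 0.162668/0.244849 ≈ 0.664.

With the extra evidence:
P(spike | nearby quarry blast) = 0.28·0.749 + 0.71·0.251 = 0.209720 + 0.178210 = 0.387930
The minor quake-present share is 0.71·0.251 = 0.178210.
Hence the posterior is 0.178210/0.387930 ≈ 0.459.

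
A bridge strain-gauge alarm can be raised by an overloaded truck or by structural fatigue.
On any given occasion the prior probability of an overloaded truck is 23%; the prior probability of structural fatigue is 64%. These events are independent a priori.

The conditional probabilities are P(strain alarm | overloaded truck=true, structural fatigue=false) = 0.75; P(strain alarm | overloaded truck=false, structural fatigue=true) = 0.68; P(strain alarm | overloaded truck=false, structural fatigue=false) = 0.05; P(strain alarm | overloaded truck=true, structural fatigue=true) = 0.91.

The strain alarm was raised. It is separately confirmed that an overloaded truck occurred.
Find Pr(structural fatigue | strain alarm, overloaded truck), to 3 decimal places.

For the numerator, keep only structural fatigue=true terms: 0.91*0.64 = 0.582400
Denominator P(strain alarm | overloaded truck): 0.75*0.36 + 0.91*0.64 = 0.852400
P(structural fatigue | strain alarm, overloaded truck) = 0.582400/0.852400 ≈ 0.683

Pr(structural fatigue | strain alarm, overloaded truck) ≈ 0.683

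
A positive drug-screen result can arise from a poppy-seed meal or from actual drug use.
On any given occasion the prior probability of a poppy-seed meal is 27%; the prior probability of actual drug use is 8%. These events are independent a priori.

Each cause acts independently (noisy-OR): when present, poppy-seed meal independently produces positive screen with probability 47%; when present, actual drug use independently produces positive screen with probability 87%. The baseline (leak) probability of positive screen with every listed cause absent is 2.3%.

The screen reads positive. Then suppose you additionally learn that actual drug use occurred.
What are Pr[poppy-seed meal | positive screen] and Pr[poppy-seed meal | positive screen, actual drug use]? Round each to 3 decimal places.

Under noisy-OR, P(positive screen | causes) = 1 − (1−0.023)·∏(1−qᵢ) over the active causes.
Sum P(positive screen|·) weighted by the priors over the 4 (poppy-seed meal, actual drug use) configurations:
  P(positive screen) = 0.023×0.73×0.92 + 0.87299×0.73×0.08 + 0.48219×0.27×0.92 + 0.932685×0.27×0.08
        = 0.015447 + 0.050983 + 0.119776 + 0.020146 = 0.206352
The terms with poppy-seed meal present sum to 0.139922, so
  P(poppy-seed meal | positive screen) = 0.139922 / 0.206352 ≈ 0.678

Now also conditioning on actual drug use=true:
Weight on poppy-seed meal=true, given the evidence: 0.932685×0.27 = 0.251825
The normalizing constant is 0.87299×0.73 + 0.932685×0.27 = 0.889108
Posterior = 0.251825 / 0.889108 ≈ 0.283

Pr[poppy-seed meal | positive screen] ≈ 0.678; Pr[poppy-seed meal | positive screen, actual drug use] ≈ 0.283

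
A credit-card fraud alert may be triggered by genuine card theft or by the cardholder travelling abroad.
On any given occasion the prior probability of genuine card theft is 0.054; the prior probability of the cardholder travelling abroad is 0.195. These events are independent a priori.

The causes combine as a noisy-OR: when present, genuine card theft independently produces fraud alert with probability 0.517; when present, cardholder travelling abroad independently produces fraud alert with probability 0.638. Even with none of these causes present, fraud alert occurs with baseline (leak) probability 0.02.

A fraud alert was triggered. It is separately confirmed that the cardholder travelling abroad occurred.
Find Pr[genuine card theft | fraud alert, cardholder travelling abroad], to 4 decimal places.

Under noisy-OR, P(fraud alert | causes) = 1 − (1−0.02)·∏(1−qᵢ) over the active causes.
Weight on genuine card theft=true, given the evidence: 0.828651·0.054 = 0.044747
The normalizing constant is 0.64524·0.946 + 0.828651·0.054 = 0.655144
Posterior = 0.044747 / 0.655144 ≈ 0.0683

Pr[genuine card theft | fraud alert, cardholder travelling abroad] ≈ 0.0683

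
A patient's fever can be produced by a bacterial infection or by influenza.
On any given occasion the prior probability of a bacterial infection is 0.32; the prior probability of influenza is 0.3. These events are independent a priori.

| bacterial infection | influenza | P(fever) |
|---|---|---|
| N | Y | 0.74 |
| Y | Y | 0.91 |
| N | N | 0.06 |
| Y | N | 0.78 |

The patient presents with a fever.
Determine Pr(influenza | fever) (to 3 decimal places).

Pr(influenza | fever) ≈ 0.540

For the numerator, keep only influenza=true terms: 0.150960 + 0.087360 = 0.238320
The normalizing constant is 0.06×0.68×0.7 + 0.74×0.68×0.3 + 0.78×0.32×0.7 + 0.91×0.32×0.3 = 0.441600
Posterior = 0.238320 / 0.441600 ≈ 0.540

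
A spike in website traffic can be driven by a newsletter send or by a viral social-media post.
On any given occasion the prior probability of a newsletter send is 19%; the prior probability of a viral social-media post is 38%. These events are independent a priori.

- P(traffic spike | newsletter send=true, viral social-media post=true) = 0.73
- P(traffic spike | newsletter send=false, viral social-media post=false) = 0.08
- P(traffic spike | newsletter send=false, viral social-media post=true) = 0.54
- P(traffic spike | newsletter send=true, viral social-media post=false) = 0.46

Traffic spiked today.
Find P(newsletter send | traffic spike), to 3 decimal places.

P(newsletter send | traffic spike) ≈ 0.341

P(traffic spike) = 0.08×0.81×0.62 + 0.54×0.81×0.38 + 0.46×0.19×0.62 + 0.73×0.19×0.38 = 0.040176 + 0.166212 + 0.054188 + 0.052706 = 0.313282
Restricting to configurations with newsletter send present: 0.054188 + 0.052706 = 0.106894.
So P(newsletter send | traffic spike) = 0.106894/0.313282 ≈ 0.341.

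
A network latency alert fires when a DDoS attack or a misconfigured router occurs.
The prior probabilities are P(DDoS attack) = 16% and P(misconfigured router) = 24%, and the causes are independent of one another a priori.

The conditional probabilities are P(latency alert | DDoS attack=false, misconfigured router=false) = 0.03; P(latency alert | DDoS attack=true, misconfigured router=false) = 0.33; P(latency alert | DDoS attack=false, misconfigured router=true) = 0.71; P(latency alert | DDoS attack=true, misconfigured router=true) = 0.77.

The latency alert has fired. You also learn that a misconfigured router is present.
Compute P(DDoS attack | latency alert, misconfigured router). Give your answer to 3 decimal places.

P(latency alert | misconfigured router) = 0.71*0.84 + 0.77*0.16 = 0.596400 + 0.123200 = 0.719600
Restricting to configurations with DDoS attack present: 0.77*0.16 = 0.123200.
Hence the posterior is 0.123200/0.719600 ≈ 0.171.

P(DDoS attack | latency alert, misconfigured router) ≈ 0.171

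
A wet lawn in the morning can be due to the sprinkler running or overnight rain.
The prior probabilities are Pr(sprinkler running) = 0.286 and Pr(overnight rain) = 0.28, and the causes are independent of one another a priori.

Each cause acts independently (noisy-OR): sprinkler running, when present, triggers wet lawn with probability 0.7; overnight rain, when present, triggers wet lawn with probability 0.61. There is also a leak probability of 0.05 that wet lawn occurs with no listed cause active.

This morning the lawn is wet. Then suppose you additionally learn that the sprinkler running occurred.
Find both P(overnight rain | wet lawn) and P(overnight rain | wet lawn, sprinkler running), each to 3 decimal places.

Under noisy-OR, P(wet lawn | causes) = 1 − (1−0.05)·∏(1−qᵢ) over the active causes.
By total probability over the 4 (sprinkler running, overnight rain) configurations:
  P(wet lawn) = 0.05×0.714×0.72 + 0.6295×0.714×0.28 + 0.715×0.286×0.72 + 0.88885×0.286×0.28
        = 0.025704 + 0.125850 + 0.147233 + 0.071179 = 0.369966
The terms with overnight rain present sum to 0.197029, so
  P(overnight rain | wet lawn) = 0.197029 / 0.369966 ≈ 0.533

With the extra evidence:
By total probability over both values of overnight rain:
  P(wet lawn | sprinkler running) = 0.715·0.72 + 0.88885·0.28
        = 0.514800 + 0.248878 = 0.763678
Configurations with overnight rain contribute 0.248878, so
  P(overnight rain | wet lawn, sprinkler running) = 0.248878 / 0.763678 ≈ 0.326
This is intercausal reasoning (explaining away): once sprinkler running accounts for the wet lawn, overnight rain becomes less likely.

P(overnight rain | wet lawn) ≈ 0.533; P(overnight rain | wet lawn, sprinkler running) ≈ 0.326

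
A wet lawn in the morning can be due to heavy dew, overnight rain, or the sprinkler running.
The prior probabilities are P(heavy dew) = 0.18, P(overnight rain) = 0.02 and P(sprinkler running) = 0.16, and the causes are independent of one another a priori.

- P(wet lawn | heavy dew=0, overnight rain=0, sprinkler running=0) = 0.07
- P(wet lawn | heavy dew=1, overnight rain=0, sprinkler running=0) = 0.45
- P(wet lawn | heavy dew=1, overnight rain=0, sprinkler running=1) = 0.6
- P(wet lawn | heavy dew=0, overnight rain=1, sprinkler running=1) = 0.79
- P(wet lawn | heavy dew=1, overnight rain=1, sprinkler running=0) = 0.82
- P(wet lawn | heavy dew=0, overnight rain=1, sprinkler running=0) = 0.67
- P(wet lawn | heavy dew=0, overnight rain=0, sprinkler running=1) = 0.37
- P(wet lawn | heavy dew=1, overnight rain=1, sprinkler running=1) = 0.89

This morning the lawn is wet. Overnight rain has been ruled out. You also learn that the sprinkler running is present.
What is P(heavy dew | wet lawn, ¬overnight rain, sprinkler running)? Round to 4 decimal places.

P(heavy dew | wet lawn, ¬overnight rain, sprinkler running) ≈ 0.2625

P(wet lawn | ¬overnight rain, sprinkler running) = 0.37*0.82 + 0.6*0.18 = 0.303400 + 0.108000 = 0.411400
Restricting to configurations with heavy dew present: 0.6*0.18 = 0.108000.
Hence the posterior is 0.108000/0.411400 ≈ 0.2625.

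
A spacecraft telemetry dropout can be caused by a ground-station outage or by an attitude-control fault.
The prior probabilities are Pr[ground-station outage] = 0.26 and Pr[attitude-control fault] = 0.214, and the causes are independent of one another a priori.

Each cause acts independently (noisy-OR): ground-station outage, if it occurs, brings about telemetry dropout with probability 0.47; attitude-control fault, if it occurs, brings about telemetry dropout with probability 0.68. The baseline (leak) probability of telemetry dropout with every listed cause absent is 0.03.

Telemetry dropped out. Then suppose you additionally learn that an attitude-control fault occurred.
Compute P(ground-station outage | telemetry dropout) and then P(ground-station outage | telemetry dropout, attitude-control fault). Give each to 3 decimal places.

P(ground-station outage | telemetry dropout) ≈ 0.535; P(ground-station outage | telemetry dropout, attitude-control fault) ≈ 0.299

Under noisy-OR, P(telemetry dropout | causes) = 1 − (1−0.03)·∏(1−qᵢ) over the active causes.
Weight on ground-station outage=true, given the evidence: 0.099299 + 0.046487 = 0.145786
Denominator P(telemetry dropout): 0.03·0.74·0.786 + 0.6896·0.74·0.214 + 0.4859·0.26·0.786 + 0.835488·0.26·0.214 = 0.272440
Posterior = 0.145786 / 0.272440 ≈ 0.535

With the extra evidence:
Sum P(telemetry dropout|·) weighted by the priors over both values of ground-station outage:
  P(telemetry dropout | attitude-control fault) = 0.6896·0.74 + 0.835488·0.26
        = 0.510304 + 0.217227 = 0.727531
Keeping only the ground-station outage-present terms gives 0.217227, so
  P(ground-station outage | telemetry dropout, attitude-control fault) = 0.217227 / 0.727531 ≈ 0.299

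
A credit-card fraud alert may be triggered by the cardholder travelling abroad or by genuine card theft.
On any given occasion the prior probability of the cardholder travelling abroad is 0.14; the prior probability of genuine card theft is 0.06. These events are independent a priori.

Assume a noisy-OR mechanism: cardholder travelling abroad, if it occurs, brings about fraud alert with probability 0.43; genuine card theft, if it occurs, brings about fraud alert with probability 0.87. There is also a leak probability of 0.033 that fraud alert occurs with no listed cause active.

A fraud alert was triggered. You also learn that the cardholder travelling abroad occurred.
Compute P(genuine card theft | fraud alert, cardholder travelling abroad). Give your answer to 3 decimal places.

Under noisy-OR, P(fraud alert | causes) = 1 − (1−0.033)·∏(1−qᵢ) over the active causes.
Weight on genuine card theft=true, given the evidence: 0.928345×0.06 = 0.055701
Denominator P(fraud alert | cardholder travelling abroad): 0.44881×0.94 + 0.928345×0.06 = 0.477582
Posterior = 0.055701 / 0.477582 ≈ 0.117

P(genuine card theft | fraud alert, cardholder travelling abroad) ≈ 0.117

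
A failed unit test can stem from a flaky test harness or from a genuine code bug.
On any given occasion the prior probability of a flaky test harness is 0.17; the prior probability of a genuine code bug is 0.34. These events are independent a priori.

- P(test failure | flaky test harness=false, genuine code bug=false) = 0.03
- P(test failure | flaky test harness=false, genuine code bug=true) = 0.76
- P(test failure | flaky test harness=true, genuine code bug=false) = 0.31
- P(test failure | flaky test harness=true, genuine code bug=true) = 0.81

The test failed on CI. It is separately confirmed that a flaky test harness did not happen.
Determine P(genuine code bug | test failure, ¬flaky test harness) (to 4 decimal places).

P(genuine code bug | test failure, ¬flaky test harness) ≈ 0.9288

P(test failure | ¬flaky test harness) = 0.03×0.66 + 0.76×0.34 = 0.019800 + 0.258400 = 0.278200
Of this, 0.258400 comes from 0.76×0.34 (the genuine code bug=true cases).
Hence the posterior is 0.258400/0.278200 ≈ 0.9288.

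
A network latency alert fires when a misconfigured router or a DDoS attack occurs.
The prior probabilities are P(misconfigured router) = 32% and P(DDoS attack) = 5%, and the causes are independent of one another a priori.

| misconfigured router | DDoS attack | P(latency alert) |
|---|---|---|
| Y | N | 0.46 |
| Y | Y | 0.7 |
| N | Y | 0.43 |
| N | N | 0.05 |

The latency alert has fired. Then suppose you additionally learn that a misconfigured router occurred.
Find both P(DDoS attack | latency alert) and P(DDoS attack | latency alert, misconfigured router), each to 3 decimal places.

P(DDoS attack | latency alert) ≈ 0.130; P(DDoS attack | latency alert, misconfigured router) ≈ 0.074

By total probability over the 4 (misconfigured router, DDoS attack) configurations:
  P(latency alert) = 0.05*0.68*0.95 + 0.43*0.68*0.05 + 0.46*0.32*0.95 + 0.7*0.32*0.05
        = 0.032300 + 0.014620 + 0.139840 + 0.011200 = 0.197960
The terms with DDoS attack present sum to 0.025820, so
  P(DDoS attack | latency alert) = 0.025820 / 0.197960 ≈ 0.130

Now also conditioning on misconfigured router=true:
Numerator (weight on configurations with DDoS attack): 0.7*0.05 = 0.035000
Denominator P(latency alert | misconfigured router): 0.46*0.95 + 0.7*0.05 = 0.472000
Posterior = 0.035000 / 0.472000 ≈ 0.074
The drop from 0.130 to 0.074 is the explaining-away (discounting) effect.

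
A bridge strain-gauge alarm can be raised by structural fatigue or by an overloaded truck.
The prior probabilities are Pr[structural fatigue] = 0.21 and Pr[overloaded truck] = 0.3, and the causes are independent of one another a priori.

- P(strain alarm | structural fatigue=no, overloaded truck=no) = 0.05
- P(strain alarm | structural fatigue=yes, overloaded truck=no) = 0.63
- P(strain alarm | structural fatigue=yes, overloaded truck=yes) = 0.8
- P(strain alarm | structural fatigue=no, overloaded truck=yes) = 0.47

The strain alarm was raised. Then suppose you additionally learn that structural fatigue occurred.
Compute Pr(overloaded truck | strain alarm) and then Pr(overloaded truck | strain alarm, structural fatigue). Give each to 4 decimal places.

By total probability over the 4 (structural fatigue, overloaded truck) configurations:
  P(strain alarm) = 0.05·0.79·0.7 + 0.47·0.79·0.3 + 0.63·0.21·0.7 + 0.8·0.21·0.3
        = 0.027650 + 0.111390 + 0.092610 + 0.050400 = 0.282050
The terms with overloaded truck present sum to 0.161790, so
  P(overloaded truck | strain alarm) = 0.161790 / 0.282050 ≈ 0.5736

Now also conditioning on structural fatigue=true:
P(strain alarm | structural fatigue) = 0.63×0.7 + 0.8×0.3 = 0.441000 + 0.240000 = 0.681000
The overloaded truck-present share is 0.8×0.3 = 0.240000.
P(overloaded truck | strain alarm, structural fatigue) = 0.240000 / 0.681000 ≈ 0.3524

Pr(overloaded truck | strain alarm) ≈ 0.5736; Pr(overloaded truck | strain alarm, structural fatigue) ≈ 0.3524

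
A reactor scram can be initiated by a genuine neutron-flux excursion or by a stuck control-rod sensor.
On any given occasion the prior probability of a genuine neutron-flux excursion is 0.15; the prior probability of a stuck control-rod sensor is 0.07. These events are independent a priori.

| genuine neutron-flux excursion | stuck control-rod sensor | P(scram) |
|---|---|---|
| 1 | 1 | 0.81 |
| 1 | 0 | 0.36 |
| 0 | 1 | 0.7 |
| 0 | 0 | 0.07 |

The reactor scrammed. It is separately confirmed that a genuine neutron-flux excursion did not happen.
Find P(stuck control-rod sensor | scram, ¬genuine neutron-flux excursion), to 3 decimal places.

P(stuck control-rod sensor | scram, ¬genuine neutron-flux excursion) ≈ 0.429

Numerator (weight on configurations with stuck control-rod sensor): 0.7·0.07 = 0.049000
Denominator P(scram | ¬genuine neutron-flux excursion): 0.07·0.93 + 0.7·0.07 = 0.114100
P(stuck control-rod sensor | scram, ¬genuine neutron-flux excursion) = 0.049000/0.114100 ≈ 0.429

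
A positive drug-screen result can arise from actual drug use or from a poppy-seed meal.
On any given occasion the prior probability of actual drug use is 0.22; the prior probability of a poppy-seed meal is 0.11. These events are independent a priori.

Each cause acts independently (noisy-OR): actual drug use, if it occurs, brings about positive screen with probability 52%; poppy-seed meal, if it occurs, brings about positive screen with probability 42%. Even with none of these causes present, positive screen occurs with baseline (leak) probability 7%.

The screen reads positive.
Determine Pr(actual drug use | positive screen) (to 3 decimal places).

Pr(actual drug use | positive screen) ≈ 0.589

Under noisy-OR, P(positive screen | causes) = 1 − (1−0.07)·∏(1−qᵢ) over the active causes.
Sum P(positive screen|·) weighted by the priors over the 4 (actual drug use, poppy-seed meal) configurations:
  P(positive screen) = 0.07·0.78·0.89 + 0.4606·0.78·0.11 + 0.5536·0.22·0.89 + 0.741088·0.22·0.11
        = 0.048594 + 0.039519 + 0.108395 + 0.017934 = 0.214442
Configurations with actual drug use contribute 0.126329, so
  P(actual drug use | positive screen) = 0.126329 / 0.214442 ≈ 0.589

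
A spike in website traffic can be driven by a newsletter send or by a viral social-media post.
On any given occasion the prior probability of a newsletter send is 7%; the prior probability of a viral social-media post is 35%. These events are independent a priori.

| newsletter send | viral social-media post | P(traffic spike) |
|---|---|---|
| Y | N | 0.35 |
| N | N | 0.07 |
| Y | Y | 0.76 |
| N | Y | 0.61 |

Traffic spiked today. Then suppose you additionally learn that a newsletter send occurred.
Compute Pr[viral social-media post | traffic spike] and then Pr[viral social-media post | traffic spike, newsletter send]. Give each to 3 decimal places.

P(traffic spike) = 0.07·0.93·0.65 + 0.61·0.93·0.35 + 0.35·0.07·0.65 + 0.76·0.07·0.35 = 0.042315 + 0.198555 + 0.015925 + 0.018620 = 0.275415
Of this, 0.217175 comes from 0.198555 + 0.018620 (the viral social-media post=true cases).
Hence the posterior is 0.217175/0.275415 ≈ 0.789.

With the extra evidence:
P(traffic spike | newsletter send) = 0.35·0.65 + 0.76·0.35 = 0.227500 + 0.266000 = 0.493500
The viral social-media post-present share is 0.76·0.35 = 0.266000.
So P(viral social-media post | traffic spike, newsletter send) = 0.266000/0.493500 ≈ 0.539.

Pr[viral social-media post | traffic spike] ≈ 0.789; Pr[viral social-media post | traffic spike, newsletter send] ≈ 0.539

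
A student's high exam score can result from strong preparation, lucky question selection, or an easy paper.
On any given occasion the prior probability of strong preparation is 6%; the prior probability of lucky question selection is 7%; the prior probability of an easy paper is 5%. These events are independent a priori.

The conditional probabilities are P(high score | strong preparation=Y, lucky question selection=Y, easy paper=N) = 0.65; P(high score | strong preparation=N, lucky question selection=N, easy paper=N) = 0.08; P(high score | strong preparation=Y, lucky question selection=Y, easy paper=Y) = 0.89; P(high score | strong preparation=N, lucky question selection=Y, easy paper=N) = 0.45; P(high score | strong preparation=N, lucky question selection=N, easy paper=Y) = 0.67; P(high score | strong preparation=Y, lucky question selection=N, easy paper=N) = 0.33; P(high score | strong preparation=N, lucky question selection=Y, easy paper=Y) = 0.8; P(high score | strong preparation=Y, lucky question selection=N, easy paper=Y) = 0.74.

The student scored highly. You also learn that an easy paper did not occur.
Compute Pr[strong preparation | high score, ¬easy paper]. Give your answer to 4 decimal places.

P(high score | ¬easy paper) = 0.08×0.94×0.93 + 0.45×0.94×0.07 + 0.33×0.06×0.93 + 0.65×0.06×0.07 = 0.069936 + 0.029610 + 0.018414 + 0.002730 = 0.120690
Of this, 0.021144 comes from 0.018414 + 0.002730 (the strong preparation=true cases).
P(strong preparation | high score, ¬easy paper) = 0.021144 / 0.120690 ≈ 0.1752

Pr[strong preparation | high score, ¬easy paper] ≈ 0.1752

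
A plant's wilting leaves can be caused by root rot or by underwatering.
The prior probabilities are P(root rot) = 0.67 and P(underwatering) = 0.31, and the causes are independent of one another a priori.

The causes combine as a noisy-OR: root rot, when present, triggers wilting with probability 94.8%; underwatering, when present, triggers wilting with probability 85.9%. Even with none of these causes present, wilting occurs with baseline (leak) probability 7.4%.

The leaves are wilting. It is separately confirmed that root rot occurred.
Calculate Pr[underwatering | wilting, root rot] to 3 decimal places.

Pr[underwatering | wilting, root rot] ≈ 0.319

Under noisy-OR, P(wilting | causes) = 1 − (1−0.074)·∏(1−qᵢ) over the active causes.
For the numerator, keep only underwatering=true terms: 0.993211·0.31 = 0.307895
Denominator P(wilting | root rot): 0.951848·0.69 + 0.993211·0.31 = 0.964670
Posterior = 0.307895 / 0.964670 ≈ 0.319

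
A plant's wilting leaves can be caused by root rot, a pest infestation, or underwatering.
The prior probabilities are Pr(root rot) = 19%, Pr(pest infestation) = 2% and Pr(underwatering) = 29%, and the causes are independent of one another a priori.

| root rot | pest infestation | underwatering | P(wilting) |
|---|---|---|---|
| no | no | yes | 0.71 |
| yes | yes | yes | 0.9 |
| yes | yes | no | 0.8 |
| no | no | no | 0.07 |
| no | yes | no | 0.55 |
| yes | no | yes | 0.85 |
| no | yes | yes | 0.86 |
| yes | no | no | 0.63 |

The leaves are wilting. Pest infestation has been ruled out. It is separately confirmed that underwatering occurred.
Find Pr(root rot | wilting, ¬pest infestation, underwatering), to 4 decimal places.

Pr(root rot | wilting, ¬pest infestation, underwatering) ≈ 0.2193

P(wilting | ¬pest infestation, underwatering) = 0.71·0.81 + 0.85·0.19 = 0.575100 + 0.161500 = 0.736600
Restricting to configurations with root rot present: 0.85·0.19 = 0.161500.
P(root rot | wilting, ¬pest infestation, underwatering) = 0.161500 / 0.736600 ≈ 0.2193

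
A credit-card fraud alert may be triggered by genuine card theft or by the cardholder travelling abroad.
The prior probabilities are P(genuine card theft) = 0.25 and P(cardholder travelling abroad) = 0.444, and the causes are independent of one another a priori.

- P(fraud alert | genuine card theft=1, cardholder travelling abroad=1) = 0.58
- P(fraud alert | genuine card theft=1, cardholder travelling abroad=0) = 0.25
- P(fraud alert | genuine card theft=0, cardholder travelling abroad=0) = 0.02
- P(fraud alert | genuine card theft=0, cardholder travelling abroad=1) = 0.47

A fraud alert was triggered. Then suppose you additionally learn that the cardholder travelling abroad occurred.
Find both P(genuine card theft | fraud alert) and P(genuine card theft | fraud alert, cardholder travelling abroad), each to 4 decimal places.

P(genuine card theft | fraud alert) ≈ 0.3755; P(genuine card theft | fraud alert, cardholder travelling abroad) ≈ 0.2915

Weight on genuine card theft=true, given the evidence: 0.034750 + 0.064380 = 0.099130
Denominator P(fraud alert): 0.02·0.75·0.556 + 0.47·0.75·0.444 + 0.25·0.25·0.556 + 0.58·0.25·0.444 = 0.263980
P(genuine card theft | fraud alert) = 0.099130/0.263980 ≈ 0.3755

With the extra evidence:
P(fraud alert | cardholder travelling abroad) = 0.47*0.75 + 0.58*0.25 = 0.352500 + 0.145000 = 0.497500
Restricting to configurations with genuine card theft present: 0.58*0.25 = 0.145000.
P(genuine card theft | fraud alert, cardholder travelling abroad) = 0.145000 / 0.497500 ≈ 0.2915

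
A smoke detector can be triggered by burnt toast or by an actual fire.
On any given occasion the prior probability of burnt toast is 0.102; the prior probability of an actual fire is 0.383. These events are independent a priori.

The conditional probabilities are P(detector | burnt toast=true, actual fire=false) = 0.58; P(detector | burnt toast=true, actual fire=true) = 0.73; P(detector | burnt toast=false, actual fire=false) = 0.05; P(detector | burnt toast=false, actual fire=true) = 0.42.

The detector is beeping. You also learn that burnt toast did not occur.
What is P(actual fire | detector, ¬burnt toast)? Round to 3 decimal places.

P(actual fire | detector, ¬burnt toast) ≈ 0.839

For the numerator, keep only actual fire=true terms: 0.42·0.383 = 0.160860
Normalizer over all consistent configurations: 0.05·0.617 + 0.42·0.383 = 0.191710
P(actual fire | detector, ¬burnt toast) = 0.160860/0.191710 ≈ 0.839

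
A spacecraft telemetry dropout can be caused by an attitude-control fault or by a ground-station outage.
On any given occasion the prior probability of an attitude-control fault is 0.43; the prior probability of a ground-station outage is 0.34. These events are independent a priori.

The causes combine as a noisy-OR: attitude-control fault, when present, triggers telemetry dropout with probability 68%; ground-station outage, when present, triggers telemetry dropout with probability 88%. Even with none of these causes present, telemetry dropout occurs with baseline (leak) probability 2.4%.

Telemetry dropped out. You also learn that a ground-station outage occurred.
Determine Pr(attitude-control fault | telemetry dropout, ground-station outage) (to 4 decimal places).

Pr(attitude-control fault | telemetry dropout, ground-station outage) ≈ 0.4513

Under noisy-OR, P(telemetry dropout | causes) = 1 − (1−0.024)·∏(1−qᵢ) over the active causes.
Weight on attitude-control fault=true, given the evidence: 0.962522·0.43 = 0.413884
Normalizer over all consistent configurations: 0.88288·0.57 + 0.962522·0.43 = 0.917126
Posterior = 0.413884 / 0.917126 ≈ 0.4513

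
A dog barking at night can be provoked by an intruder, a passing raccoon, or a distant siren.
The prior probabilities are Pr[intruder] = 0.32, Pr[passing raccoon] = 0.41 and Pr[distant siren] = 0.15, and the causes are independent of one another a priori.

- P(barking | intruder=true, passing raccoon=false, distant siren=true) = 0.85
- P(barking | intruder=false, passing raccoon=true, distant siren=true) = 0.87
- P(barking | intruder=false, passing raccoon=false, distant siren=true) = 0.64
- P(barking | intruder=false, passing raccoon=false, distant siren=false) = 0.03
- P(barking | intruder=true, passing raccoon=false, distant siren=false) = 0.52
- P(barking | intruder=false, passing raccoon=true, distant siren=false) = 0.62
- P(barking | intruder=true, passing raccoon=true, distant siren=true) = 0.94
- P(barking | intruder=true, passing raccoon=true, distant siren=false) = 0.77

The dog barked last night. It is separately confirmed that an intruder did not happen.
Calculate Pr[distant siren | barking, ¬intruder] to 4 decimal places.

P(barking | ¬intruder) = 0.03*0.59*0.85 + 0.64*0.59*0.15 + 0.62*0.41*0.85 + 0.87*0.41*0.15 = 0.015045 + 0.056640 + 0.216070 + 0.053505 = 0.341260
Of this, 0.110145 comes from 0.056640 + 0.053505 (the distant siren=true cases).
Hence the posterior is 0.110145/0.341260 ≈ 0.3228.

Pr[distant siren | barking, ¬intruder] ≈ 0.3228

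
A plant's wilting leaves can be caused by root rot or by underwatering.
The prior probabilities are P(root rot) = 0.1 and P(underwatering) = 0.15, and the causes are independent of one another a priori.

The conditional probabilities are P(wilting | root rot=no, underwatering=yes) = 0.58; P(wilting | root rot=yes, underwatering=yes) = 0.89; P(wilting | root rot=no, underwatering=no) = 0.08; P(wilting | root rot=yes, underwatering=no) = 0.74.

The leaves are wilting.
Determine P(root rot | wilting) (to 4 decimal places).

Sum P(wilting|·) weighted by the priors over the 4 (root rot, underwatering) configurations:
  P(wilting) = 0.08×0.9×0.85 + 0.58×0.9×0.15 + 0.74×0.1×0.85 + 0.89×0.1×0.15
        = 0.061200 + 0.078300 + 0.062900 + 0.013350 = 0.215750
The terms with root rot present sum to 0.076250, so
  P(root rot | wilting) = 0.076250 / 0.215750 ≈ 0.3534

P(root rot | wilting) ≈ 0.3534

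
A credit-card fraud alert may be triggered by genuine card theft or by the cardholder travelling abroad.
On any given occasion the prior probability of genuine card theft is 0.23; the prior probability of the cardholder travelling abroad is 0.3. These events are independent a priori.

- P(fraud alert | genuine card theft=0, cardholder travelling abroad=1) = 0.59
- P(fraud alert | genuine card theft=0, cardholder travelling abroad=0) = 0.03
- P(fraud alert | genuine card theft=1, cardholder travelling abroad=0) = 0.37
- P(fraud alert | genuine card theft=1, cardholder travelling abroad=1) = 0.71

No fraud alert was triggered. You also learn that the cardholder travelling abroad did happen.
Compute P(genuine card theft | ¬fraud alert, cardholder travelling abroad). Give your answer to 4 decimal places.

P(genuine card theft | ¬fraud alert, cardholder travelling abroad) ≈ 0.1744

P(¬fraud alert | cardholder travelling abroad) = 0.41×0.77 + 0.29×0.23 = 0.315700 + 0.066700 = 0.382400
Of this, 0.066700 comes from 0.29×0.23 (the genuine card theft=true cases).
So P(genuine card theft | ¬fraud alert, cardholder travelling abroad) = 0.066700/0.382400 ≈ 0.1744.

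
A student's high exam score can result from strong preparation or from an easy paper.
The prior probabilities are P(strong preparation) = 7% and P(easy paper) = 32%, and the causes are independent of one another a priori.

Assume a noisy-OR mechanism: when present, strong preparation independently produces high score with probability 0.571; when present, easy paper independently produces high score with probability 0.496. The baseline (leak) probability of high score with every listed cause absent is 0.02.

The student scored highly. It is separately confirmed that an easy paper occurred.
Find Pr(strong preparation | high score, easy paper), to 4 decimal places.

Under noisy-OR, P(high score | causes) = 1 − (1−0.02)·∏(1−qᵢ) over the active causes.
By total probability over both values of strong preparation:
  P(high score | easy paper) = 0.50608·0.93 + 0.788108·0.07
        = 0.470654 + 0.055168 = 0.525822
Configurations with strong preparation contribute 0.055168, so
  P(strong preparation | high score, easy paper) = 0.055168 / 0.525822 ≈ 0.1049

Pr(strong preparation | high score, easy paper) ≈ 0.1049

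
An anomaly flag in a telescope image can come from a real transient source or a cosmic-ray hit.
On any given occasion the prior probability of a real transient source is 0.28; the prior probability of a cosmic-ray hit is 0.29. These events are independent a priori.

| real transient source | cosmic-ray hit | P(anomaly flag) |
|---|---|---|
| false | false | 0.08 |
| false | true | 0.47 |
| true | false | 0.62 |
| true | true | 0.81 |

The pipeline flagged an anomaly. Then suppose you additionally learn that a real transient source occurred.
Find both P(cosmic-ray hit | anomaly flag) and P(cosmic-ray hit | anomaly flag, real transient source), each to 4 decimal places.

P(cosmic-ray hit | anomaly flag) ≈ 0.4996; P(cosmic-ray hit | anomaly flag, real transient source) ≈ 0.3479

Numerator (weight on configurations with cosmic-ray hit): 0.098136 + 0.065772 = 0.163908
The normalizing constant is 0.08×0.72×0.71 + 0.47×0.72×0.29 + 0.62×0.28×0.71 + 0.81×0.28×0.29 = 0.328060
Posterior = 0.163908 / 0.328060 ≈ 0.4996

With the extra evidence:
Weight on cosmic-ray hit=true, given the evidence: 0.81×0.29 = 0.234900
The normalizing constant is 0.62×0.71 + 0.81×0.29 = 0.675100
Posterior = 0.234900 / 0.675100 ≈ 0.3479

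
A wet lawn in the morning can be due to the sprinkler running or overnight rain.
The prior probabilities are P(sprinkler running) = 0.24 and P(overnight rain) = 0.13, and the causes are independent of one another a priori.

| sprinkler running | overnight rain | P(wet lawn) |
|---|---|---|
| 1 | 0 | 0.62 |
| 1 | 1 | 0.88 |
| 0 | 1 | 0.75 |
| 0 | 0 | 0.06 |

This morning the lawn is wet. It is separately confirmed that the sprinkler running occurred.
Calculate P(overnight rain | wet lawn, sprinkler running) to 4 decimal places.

P(overnight rain | wet lawn, sprinkler running) ≈ 0.1750

By total probability over both values of overnight rain:
  P(wet lawn | sprinkler running) = 0.62×0.87 + 0.88×0.13
        = 0.539400 + 0.114400 = 0.653800
The terms with overnight rain present sum to 0.114400, so
  P(overnight rain | wet lawn, sprinkler running) = 0.114400 / 0.653800 ≈ 0.1750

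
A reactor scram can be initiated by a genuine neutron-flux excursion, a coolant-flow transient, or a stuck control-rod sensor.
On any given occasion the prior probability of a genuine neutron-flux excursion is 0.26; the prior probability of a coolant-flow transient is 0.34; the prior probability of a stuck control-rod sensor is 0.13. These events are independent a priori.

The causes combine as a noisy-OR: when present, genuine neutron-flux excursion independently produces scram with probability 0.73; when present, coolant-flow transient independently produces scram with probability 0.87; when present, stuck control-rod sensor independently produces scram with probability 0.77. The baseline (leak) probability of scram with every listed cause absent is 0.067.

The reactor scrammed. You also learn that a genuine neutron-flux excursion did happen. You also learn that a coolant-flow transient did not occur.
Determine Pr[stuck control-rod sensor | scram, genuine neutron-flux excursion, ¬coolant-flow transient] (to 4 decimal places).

Pr[stuck control-rod sensor | scram, genuine neutron-flux excursion, ¬coolant-flow transient] ≈ 0.1584

Under noisy-OR, P(scram | causes) = 1 − (1−0.067)·∏(1−qᵢ) over the active causes.
Numerator (weight on configurations with stuck control-rod sensor): 0.942061*0.13 = 0.122468
The normalizing constant is 0.74809*0.87 + 0.942061*0.13 = 0.773306
Posterior = 0.122468 / 0.773306 ≈ 0.1584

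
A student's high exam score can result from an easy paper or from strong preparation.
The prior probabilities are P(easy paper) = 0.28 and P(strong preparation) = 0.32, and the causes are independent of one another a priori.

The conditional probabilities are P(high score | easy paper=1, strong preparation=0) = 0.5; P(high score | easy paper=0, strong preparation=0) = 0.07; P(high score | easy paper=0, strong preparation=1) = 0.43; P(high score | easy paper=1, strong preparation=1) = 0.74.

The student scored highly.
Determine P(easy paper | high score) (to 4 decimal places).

By total probability over the 4 (easy paper, strong preparation) configurations:
  P(high score) = 0.07×0.72×0.68 + 0.43×0.72×0.32 + 0.5×0.28×0.68 + 0.74×0.28×0.32
        = 0.034272 + 0.099072 + 0.095200 + 0.066304 = 0.294848
Keeping only the easy paper-present terms gives 0.161504, so
  P(easy paper | high score) = 0.161504 / 0.294848 ≈ 0.5478

P(easy paper | high score) ≈ 0.5478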